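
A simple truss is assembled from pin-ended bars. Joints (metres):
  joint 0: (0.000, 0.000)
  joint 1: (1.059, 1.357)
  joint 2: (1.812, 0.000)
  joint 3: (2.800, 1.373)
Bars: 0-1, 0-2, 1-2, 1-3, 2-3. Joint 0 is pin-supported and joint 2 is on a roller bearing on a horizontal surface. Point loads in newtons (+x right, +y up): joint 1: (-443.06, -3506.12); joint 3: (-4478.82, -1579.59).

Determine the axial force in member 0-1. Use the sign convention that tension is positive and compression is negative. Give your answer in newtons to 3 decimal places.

-5481.399

N=4 nodes, M=5 members, R=3 reactions → 2N=8, M+R=8
member 0 (0-1): L=1.7213, (cx,cy)=(0.6152,0.7884)
member 1 (0-2): L=1.8120, (cx,cy)=(1.0000,0.0000)
member 2 (1-2): L=1.5519, (cx,cy)=(0.4852,-0.8744)
member 3 (1-3): L=1.7411, (cx,cy)=(1.0000,0.0092)
member 4 (2-3): L=1.6915, (cx,cy)=(0.5841,0.8117)
solve A·x = −loads:
  F[0-1] = -5481.3987 N (compression)
  F[0-2] = -1549.5765 N (compression)
  F[1-2] = +896.8685 N (tension)
  F[1-3] = -3364.5508 N (compression)
  F[2-3] = -1907.9553 N (compression)
  Rx@0 = +4921.8800 N
  Ry@0 = +4321.2614 N
  Ry@2 = +764.4486 N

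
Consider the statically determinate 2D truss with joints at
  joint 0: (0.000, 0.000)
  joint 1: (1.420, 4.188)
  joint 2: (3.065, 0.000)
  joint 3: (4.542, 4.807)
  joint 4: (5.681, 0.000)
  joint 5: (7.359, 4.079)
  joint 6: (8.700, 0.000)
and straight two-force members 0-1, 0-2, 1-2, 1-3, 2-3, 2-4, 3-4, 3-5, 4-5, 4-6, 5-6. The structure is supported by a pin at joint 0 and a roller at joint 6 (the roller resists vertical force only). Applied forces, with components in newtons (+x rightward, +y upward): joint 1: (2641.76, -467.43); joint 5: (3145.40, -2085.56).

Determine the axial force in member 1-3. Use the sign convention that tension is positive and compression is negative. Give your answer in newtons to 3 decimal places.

N=7 nodes, M=11 members, R=3 reactions → 2N=14, M+R=14
member 0 (0-1): L=4.4222, (cx,cy)=(0.3211,0.9470)
member 1 (0-2): L=3.0650, (cx,cy)=(1.0000,0.0000)
member 2 (1-2): L=4.4995, (cx,cy)=(0.3656,-0.9308)
member 3 (1-3): L=3.1828, (cx,cy)=(0.9809,0.1945)
member 4 (2-3): L=5.0288, (cx,cy)=(0.2937,0.9559)
member 5 (2-4): L=2.6160, (cx,cy)=(1.0000,0.0000)
member 6 (3-4): L=4.9401, (cx,cy)=(0.2306,-0.9731)
member 7 (3-5): L=2.9095, (cx,cy)=(0.9682,-0.2502)
member 8 (4-5): L=4.4107, (cx,cy)=(0.3804,0.9248)
member 9 (4-6): L=3.0190, (cx,cy)=(1.0000,0.0000)
member 10 (5-6): L=4.2938, (cx,cy)=(0.3123,-0.9500)
solve A·x = −loads:
  F[0-1] = +2147.5386 N (tension)
  F[0-2] = +5097.5681 N (tension)
  F[1-2] = -2878.9116 N (compression)
  F[1-3] = -917.1582 N (compression)
  F[2-3] = +2803.2508 N (tension)
  F[2-4] = +3221.7069 N (tension)
  F[3-4] = -2716.5772 N (compression)
  F[3-5] = +568.1037 N (tension)
  F[4-5] = +2858.3178 N (tension)
  F[4-6] = +1507.9430 N (tension)
  F[5-6] = -4828.3155 N (compression)
  Rx@0 = -5787.1600 N
  Ry@0 = -2033.8105 N
  Ry@6 = +4586.8005 N

-917.158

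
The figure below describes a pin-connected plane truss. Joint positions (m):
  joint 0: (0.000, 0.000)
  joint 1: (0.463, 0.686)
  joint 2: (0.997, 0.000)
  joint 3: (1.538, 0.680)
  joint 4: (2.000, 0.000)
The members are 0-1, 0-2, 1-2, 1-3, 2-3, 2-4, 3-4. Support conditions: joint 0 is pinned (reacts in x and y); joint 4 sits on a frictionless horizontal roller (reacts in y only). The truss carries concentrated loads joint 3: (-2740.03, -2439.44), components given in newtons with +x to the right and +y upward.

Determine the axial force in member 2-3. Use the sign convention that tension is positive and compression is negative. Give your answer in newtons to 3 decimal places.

N=5 nodes, M=7 members, R=3 reactions → 2N=10, M+R=10
member 0 (0-1): L=0.8276, (cx,cy)=(0.5594,0.8289)
member 1 (0-2): L=0.9970, (cx,cy)=(1.0000,0.0000)
member 2 (1-2): L=0.8693, (cx,cy)=(0.6143,-0.7891)
member 3 (1-3): L=1.0750, (cx,cy)=(1.0000,-0.0056)
member 4 (2-3): L=0.8690, (cx,cy)=(0.6226,0.7826)
member 5 (2-4): L=1.0030, (cx,cy)=(1.0000,0.0000)
member 6 (3-4): L=0.8221, (cx,cy)=(0.5620,-0.8272)
solve A·x = −loads:
  F[0-1] = -1803.7916 N (compression)
  F[0-2] = -1730.9324 N (compression)
  F[1-2] = +1910.1424 N (tension)
  F[1-3] = -2182.4540 N (compression)
  F[2-3] = -1926.1410 N (compression)
  F[2-4] = +641.5815 N (tension)
  F[3-4] = -1141.6504 N (compression)
  Rx@0 = +2740.0300 N
  Ry@0 = +1495.1208 N
  Ry@4 = +944.3192 N

-1926.141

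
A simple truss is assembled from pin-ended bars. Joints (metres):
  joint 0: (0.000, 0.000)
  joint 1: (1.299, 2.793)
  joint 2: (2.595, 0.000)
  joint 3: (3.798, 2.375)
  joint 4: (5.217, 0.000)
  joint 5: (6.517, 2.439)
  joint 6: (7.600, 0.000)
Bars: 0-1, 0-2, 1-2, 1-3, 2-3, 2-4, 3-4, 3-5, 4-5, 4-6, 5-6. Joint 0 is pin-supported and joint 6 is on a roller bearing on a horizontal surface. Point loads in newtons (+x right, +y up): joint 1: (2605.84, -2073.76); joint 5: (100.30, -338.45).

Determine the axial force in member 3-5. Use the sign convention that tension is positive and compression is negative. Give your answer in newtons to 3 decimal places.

N=7 nodes, M=11 members, R=3 reactions → 2N=14, M+R=14
member 0 (0-1): L=3.0803, (cx,cy)=(0.4217,0.9067)
member 1 (0-2): L=2.5950, (cx,cy)=(1.0000,0.0000)
member 2 (1-2): L=3.0790, (cx,cy)=(0.4209,-0.9071)
member 3 (1-3): L=2.5337, (cx,cy)=(0.9863,-0.1650)
member 4 (2-3): L=2.6623, (cx,cy)=(0.4519,0.8921)
member 5 (2-4): L=2.6220, (cx,cy)=(1.0000,0.0000)
member 6 (3-4): L=2.7666, (cx,cy)=(0.5129,-0.8584)
member 7 (3-5): L=2.7198, (cx,cy)=(0.9997,0.0235)
member 8 (4-5): L=2.7638, (cx,cy)=(0.4704,0.8825)
member 9 (4-6): L=2.3830, (cx,cy)=(1.0000,0.0000)
member 10 (5-6): L=2.6686, (cx,cy)=(0.4058,-0.9140)
solve A·x = −loads:
  F[0-1] = -857.7035 N (compression)
  F[0-2] = +3067.8440 N (tension)
  F[1-2] = -955.7609 N (compression)
  F[1-3] = -2600.8918 N (compression)
  F[2-3] = +971.8484 N (tension)
  F[2-4] = +2226.4093 N (tension)
  F[3-4] = -1546.3146 N (compression)
  F[3-5] = -1333.3734 N (compression)
  F[4-5] = +1504.2170 N (tension)
  F[4-6] = +725.7764 N (tension)
  F[5-6] = -1788.3951 N (compression)
  Rx@0 = -2706.1400 N
  Ry@0 = +777.7053 N
  Ry@6 = +1634.5047 N

-1333.373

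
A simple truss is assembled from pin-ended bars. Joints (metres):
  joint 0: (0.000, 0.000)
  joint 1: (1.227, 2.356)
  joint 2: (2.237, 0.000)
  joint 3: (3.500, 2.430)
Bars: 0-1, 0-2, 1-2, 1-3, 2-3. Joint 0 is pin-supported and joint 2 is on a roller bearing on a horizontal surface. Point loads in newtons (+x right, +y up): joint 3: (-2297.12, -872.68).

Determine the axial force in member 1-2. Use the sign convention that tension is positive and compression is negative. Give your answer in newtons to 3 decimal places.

N=4 nodes, M=5 members, R=3 reactions → 2N=8, M+R=8
member 0 (0-1): L=2.6564, (cx,cy)=(0.4619,0.8869)
member 1 (0-2): L=2.2370, (cx,cy)=(1.0000,0.0000)
member 2 (1-2): L=2.5634, (cx,cy)=(0.3940,-0.9191)
member 3 (1-3): L=2.2742, (cx,cy)=(0.9995,0.0325)
member 4 (2-3): L=2.7386, (cx,cy)=(0.4612,0.8873)
solve A·x = −loads:
  F[0-1] = -2257.9039 N (compression)
  F[0-2] = -1254.1722 N (compression)
  F[1-2] = +2112.4299 N (tension)
  F[1-3] = -1876.2672 N (compression)
  F[2-3] = -914.7104 N (compression)
  Rx@0 = +2297.1200 N
  Ry@0 = +2002.5958 N
  Ry@2 = -1129.9158 N

2112.430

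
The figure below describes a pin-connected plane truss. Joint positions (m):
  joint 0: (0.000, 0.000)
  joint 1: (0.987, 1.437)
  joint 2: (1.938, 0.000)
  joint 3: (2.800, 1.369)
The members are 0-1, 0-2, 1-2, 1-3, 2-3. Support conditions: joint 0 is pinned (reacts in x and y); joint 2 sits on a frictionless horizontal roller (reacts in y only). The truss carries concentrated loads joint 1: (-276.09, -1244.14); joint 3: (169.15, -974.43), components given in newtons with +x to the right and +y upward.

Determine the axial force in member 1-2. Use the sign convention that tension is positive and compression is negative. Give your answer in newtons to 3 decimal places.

N=4 nodes, M=5 members, R=3 reactions → 2N=8, M+R=8
member 0 (0-1): L=1.7433, (cx,cy)=(0.5662,0.8243)
member 1 (0-2): L=1.9380, (cx,cy)=(1.0000,0.0000)
member 2 (1-2): L=1.7232, (cx,cy)=(0.5519,-0.8339)
member 3 (1-3): L=1.8143, (cx,cy)=(0.9993,-0.0375)
member 4 (2-3): L=1.6178, (cx,cy)=(0.5328,0.8462)
solve A·x = −loads:
  F[0-1] = -318.2472 N (compression)
  F[0-2] = +73.2400 N (tension)
  F[1-2] = -1211.7351 N (compression)
  F[1-3] = +765.1857 N (tension)
  F[2-3] = -1117.6143 N (compression)
  Rx@0 = +106.9400 N
  Ry@0 = +262.3289 N
  Ry@2 = +1956.2411 N

-1211.735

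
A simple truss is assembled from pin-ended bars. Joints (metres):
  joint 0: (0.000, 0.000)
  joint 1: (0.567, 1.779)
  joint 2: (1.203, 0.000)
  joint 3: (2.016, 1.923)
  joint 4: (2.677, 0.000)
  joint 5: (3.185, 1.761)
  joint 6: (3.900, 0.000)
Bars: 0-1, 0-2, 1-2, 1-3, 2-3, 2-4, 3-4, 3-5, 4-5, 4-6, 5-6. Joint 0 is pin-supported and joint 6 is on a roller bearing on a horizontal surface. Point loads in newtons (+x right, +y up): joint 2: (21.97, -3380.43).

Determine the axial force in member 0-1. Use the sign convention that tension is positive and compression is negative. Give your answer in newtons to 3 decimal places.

-2453.559

N=7 nodes, M=11 members, R=3 reactions → 2N=14, M+R=14
member 0 (0-1): L=1.8672, (cx,cy)=(0.3037,0.9528)
member 1 (0-2): L=1.2030, (cx,cy)=(1.0000,0.0000)
member 2 (1-2): L=1.8893, (cx,cy)=(0.3366,-0.9416)
member 3 (1-3): L=1.4561, (cx,cy)=(0.9951,0.0989)
member 4 (2-3): L=2.0878, (cx,cy)=(0.3894,0.9211)
member 5 (2-4): L=1.4740, (cx,cy)=(1.0000,0.0000)
member 6 (3-4): L=2.0334, (cx,cy)=(0.3251,-0.9457)
member 7 (3-5): L=1.1802, (cx,cy)=(0.9905,-0.1373)
member 8 (4-5): L=1.8328, (cx,cy)=(0.2772,0.9608)
member 9 (4-6): L=1.2230, (cx,cy)=(1.0000,0.0000)
member 10 (5-6): L=1.9006, (cx,cy)=(0.3762,-0.9265)
solve A·x = −loads:
  F[0-1] = -2453.5594 N (compression)
  F[0-2] = +767.0371 N (tension)
  F[1-2] = +2321.4844 N (tension)
  F[1-3] = -1534.0871 N (compression)
  F[2-3] = +1296.8025 N (tension)
  F[2-4] = +1021.5852 N (tension)
  F[3-4] = -1000.5748 N (compression)
  F[3-5] = -702.9868 N (compression)
  F[4-5] = +984.8194 N (tension)
  F[4-6] = +423.3696 N (tension)
  F[5-6] = -1125.4036 N (compression)
  Rx@0 = -21.9700 N
  Ry@0 = +2337.6974 N
  Ry@6 = +1042.7326 N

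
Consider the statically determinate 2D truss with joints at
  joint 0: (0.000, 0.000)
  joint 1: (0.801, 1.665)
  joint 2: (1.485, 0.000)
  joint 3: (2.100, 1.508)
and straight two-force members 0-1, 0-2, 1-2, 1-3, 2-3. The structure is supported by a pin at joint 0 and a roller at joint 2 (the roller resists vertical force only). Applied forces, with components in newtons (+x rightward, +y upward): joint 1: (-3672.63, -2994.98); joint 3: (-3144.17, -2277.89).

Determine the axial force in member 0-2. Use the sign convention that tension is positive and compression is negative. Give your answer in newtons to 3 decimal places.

N=4 nodes, M=5 members, R=3 reactions → 2N=8, M+R=8
member 0 (0-1): L=1.8477, (cx,cy)=(0.4335,0.9011)
member 1 (0-2): L=1.4850, (cx,cy)=(1.0000,0.0000)
member 2 (1-2): L=1.8000, (cx,cy)=(0.3800,-0.9250)
member 3 (1-3): L=1.3085, (cx,cy)=(0.9928,-0.1200)
member 4 (2-3): L=1.6286, (cx,cy)=(0.3776,0.9260)
solve A·x = −loads:
  F[0-1] = -8596.6436 N (compression)
  F[0-2] = -3089.9600 N (compression)
  F[1-2] = +5413.0170 N (tension)
  F[1-3] = -2126.4942 N (compression)
  F[2-3] = -2735.5971 N (compression)
  Rx@0 = +6816.8000 N
  Ry@0 = +7746.8022 N
  Ry@2 = -2473.9322 N

-3089.960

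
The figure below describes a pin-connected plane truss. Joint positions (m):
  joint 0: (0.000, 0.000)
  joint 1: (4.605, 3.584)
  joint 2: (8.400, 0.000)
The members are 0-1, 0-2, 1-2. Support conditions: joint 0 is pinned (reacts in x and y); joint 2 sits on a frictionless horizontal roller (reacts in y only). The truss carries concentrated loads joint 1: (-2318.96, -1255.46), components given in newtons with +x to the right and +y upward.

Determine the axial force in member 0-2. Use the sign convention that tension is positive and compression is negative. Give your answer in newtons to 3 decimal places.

-318.892

N=3 nodes, M=3 members, R=3 reactions → 2N=6, M+R=6
member 0 (0-1): L=5.8353, (cx,cy)=(0.7892,0.6142)
member 1 (0-2): L=8.4000, (cx,cy)=(1.0000,0.0000)
member 2 (1-2): L=5.2199, (cx,cy)=(0.7270,-0.6866)
solve A·x = −loads:
  F[0-1] = -2534.4316 N (compression)
  F[0-2] = -318.8921 N (compression)
  F[1-2] = +438.6235 N (tension)
  Rx@0 = +2318.9600 N
  Ry@0 = +1556.6218 N
  Ry@2 = -301.1618 N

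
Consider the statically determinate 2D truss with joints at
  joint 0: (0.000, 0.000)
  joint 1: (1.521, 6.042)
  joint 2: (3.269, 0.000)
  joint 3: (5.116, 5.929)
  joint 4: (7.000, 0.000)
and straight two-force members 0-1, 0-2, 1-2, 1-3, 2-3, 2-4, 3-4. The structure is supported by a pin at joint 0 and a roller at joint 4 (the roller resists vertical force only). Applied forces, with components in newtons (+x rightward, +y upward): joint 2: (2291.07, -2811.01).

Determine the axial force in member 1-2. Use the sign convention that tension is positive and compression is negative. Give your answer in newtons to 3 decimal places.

N=5 nodes, M=7 members, R=3 reactions → 2N=10, M+R=10
member 0 (0-1): L=6.2305, (cx,cy)=(0.2441,0.9697)
member 1 (0-2): L=3.2690, (cx,cy)=(1.0000,0.0000)
member 2 (1-2): L=6.2898, (cx,cy)=(0.2779,-0.9606)
member 3 (1-3): L=3.5968, (cx,cy)=(0.9995,-0.0314)
member 4 (2-3): L=6.2100, (cx,cy)=(0.2974,0.9547)
member 5 (2-4): L=3.7310, (cx,cy)=(1.0000,0.0000)
member 6 (3-4): L=6.2211, (cx,cy)=(0.3028,-0.9530)
solve A·x = −loads:
  F[0-1] = -1545.0132 N (compression)
  F[0-2] = +2668.2408 N (tension)
  F[1-2] = +1586.4790 N (tension)
  F[1-3] = -818.4754 N (compression)
  F[2-3] = +1348.0313 N (tension)
  F[2-4] = +417.1370 N (tension)
  F[3-4] = -1377.4229 N (compression)
  Rx@0 = -2291.0700 N
  Ry@0 = +1498.2683 N
  Ry@4 = +1312.7417 N

1586.479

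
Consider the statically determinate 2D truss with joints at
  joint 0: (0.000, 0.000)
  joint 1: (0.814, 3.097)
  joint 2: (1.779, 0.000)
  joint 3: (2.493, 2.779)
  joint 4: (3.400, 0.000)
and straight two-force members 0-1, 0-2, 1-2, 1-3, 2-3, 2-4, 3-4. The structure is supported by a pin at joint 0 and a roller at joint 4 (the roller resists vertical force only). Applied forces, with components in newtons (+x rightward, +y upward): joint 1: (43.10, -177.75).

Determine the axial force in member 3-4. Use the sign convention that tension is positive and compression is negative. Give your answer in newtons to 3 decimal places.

N=5 nodes, M=7 members, R=3 reactions → 2N=10, M+R=10
member 0 (0-1): L=3.2022, (cx,cy)=(0.2542,0.9672)
member 1 (0-2): L=1.7790, (cx,cy)=(1.0000,0.0000)
member 2 (1-2): L=3.2439, (cx,cy)=(0.2975,-0.9547)
member 3 (1-3): L=1.7088, (cx,cy)=(0.9825,-0.1861)
member 4 (2-3): L=2.8693, (cx,cy)=(0.2488,0.9685)
member 5 (2-4): L=1.6210, (cx,cy)=(1.0000,0.0000)
member 6 (3-4): L=2.9233, (cx,cy)=(0.3103,-0.9506)
solve A·x = −loads:
  F[0-1] = -99.1939 N (compression)
  F[0-2] = +68.3152 N (tension)
  F[1-2] = -76.6662 N (compression)
  F[1-3] = -46.3172 N (compression)
  F[2-3] = +75.5726 N (tension)
  F[2-4] = +26.7023 N (tension)
  F[3-4] = -86.0617 N (compression)
  Rx@0 = -43.1000 N
  Ry@0 = +95.9355 N
  Ry@4 = +81.8145 N

-86.062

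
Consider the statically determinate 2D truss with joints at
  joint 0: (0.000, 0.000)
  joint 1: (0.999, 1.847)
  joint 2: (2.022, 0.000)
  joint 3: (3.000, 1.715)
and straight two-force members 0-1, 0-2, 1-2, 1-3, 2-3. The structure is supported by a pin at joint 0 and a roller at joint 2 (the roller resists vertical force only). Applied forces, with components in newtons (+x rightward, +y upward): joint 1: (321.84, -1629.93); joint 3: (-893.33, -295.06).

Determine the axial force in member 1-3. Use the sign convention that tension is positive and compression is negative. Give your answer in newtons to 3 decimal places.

N=4 nodes, M=5 members, R=3 reactions → 2N=8, M+R=8
member 0 (0-1): L=2.0999, (cx,cy)=(0.4757,0.8796)
member 1 (0-2): L=2.0220, (cx,cy)=(1.0000,0.0000)
member 2 (1-2): L=2.1114, (cx,cy)=(0.4845,-0.8748)
member 3 (1-3): L=2.0053, (cx,cy)=(0.9978,-0.0658)
member 4 (2-3): L=1.9743, (cx,cy)=(0.4954,0.8687)
solve A·x = −loads:
  F[0-1] = -1302.4747 N (compression)
  F[0-2] = +48.1573 N (tension)
  F[1-2] = -500.9240 N (compression)
  F[1-3] = -700.3000 N (compression)
  F[2-3] = -392.7302 N (compression)
  Rx@0 = +571.4900 N
  Ry@0 = +1145.6341 N
  Ry@2 = +779.3559 N

-700.300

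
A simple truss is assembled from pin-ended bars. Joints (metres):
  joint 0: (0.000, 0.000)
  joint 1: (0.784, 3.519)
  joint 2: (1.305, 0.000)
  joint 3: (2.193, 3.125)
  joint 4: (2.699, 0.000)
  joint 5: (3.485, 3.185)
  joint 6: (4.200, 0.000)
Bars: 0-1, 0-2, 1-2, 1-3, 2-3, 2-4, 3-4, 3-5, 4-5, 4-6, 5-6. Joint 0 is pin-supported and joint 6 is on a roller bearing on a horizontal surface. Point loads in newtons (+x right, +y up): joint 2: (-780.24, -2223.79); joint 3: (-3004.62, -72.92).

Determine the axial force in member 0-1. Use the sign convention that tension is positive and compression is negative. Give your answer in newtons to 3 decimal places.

-3896.498

N=7 nodes, M=11 members, R=3 reactions → 2N=14, M+R=14
member 0 (0-1): L=3.6053, (cx,cy)=(0.2175,0.9761)
member 1 (0-2): L=1.3050, (cx,cy)=(1.0000,0.0000)
member 2 (1-2): L=3.5574, (cx,cy)=(0.1465,-0.9892)
member 3 (1-3): L=1.4631, (cx,cy)=(0.9631,-0.2693)
member 4 (2-3): L=3.2487, (cx,cy)=(0.2733,0.9619)
member 5 (2-4): L=1.3940, (cx,cy)=(1.0000,0.0000)
member 6 (3-4): L=3.1657, (cx,cy)=(0.1598,-0.9871)
member 7 (3-5): L=1.2934, (cx,cy)=(0.9989,0.0464)
member 8 (4-5): L=3.2806, (cx,cy)=(0.2396,0.9709)
member 9 (4-6): L=1.5010, (cx,cy)=(1.0000,0.0000)
member 10 (5-6): L=3.2643, (cx,cy)=(0.2190,-0.9757)
solve A·x = −loads:
  F[0-1] = -3896.4977 N (compression)
  F[0-2] = -2937.5313 N (compression)
  F[1-2] = +4260.6230 N (tension)
  F[1-3] = -1527.7682 N (compression)
  F[2-3] = -2069.7098 N (compression)
  F[2-4] = -967.5618 N (compression)
  F[3-4] = +1559.9523 N (tension)
  F[3-5] = +718.9958 N (tension)
  F[4-5] = -1586.0942 N (compression)
  F[4-6] = -338.2034 N (compression)
  F[5-6] = +1544.0374 N (tension)
  Rx@0 = +3784.8600 N
  Ry@0 = +3803.2524 N
  Ry@6 = -1506.5424 N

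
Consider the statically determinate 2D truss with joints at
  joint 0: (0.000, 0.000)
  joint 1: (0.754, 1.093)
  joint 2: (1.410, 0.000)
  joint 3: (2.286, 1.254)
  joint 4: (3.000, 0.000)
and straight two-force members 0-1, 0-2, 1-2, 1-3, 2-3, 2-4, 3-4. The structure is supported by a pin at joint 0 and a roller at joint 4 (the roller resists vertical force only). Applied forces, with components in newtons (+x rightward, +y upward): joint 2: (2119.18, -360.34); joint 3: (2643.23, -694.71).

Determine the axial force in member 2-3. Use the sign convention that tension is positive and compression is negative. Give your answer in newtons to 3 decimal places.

N=5 nodes, M=7 members, R=3 reactions → 2N=10, M+R=10
member 0 (0-1): L=1.3278, (cx,cy)=(0.5678,0.8231)
member 1 (0-2): L=1.4100, (cx,cy)=(1.0000,0.0000)
member 2 (1-2): L=1.2747, (cx,cy)=(0.5146,-0.8574)
member 3 (1-3): L=1.5404, (cx,cy)=(0.9945,0.1045)
member 4 (2-3): L=1.5297, (cx,cy)=(0.5727,0.8198)
member 5 (2-4): L=1.5900, (cx,cy)=(1.0000,0.0000)
member 6 (3-4): L=1.4430, (cx,cy)=(0.4948,-0.8690)
solve A·x = −loads:
  F[0-1] = +909.3824 N (tension)
  F[0-2] = +4246.0276 N (tension)
  F[1-2] = -761.6872 N (compression)
  F[1-3] = +913.3573 N (tension)
  F[2-3] = +1236.2137 N (tension)
  F[2-4] = +1026.9296 N (tension)
  F[3-4] = -2075.4646 N (compression)
  Rx@0 = -4762.4100 N
  Ry@0 = -748.5490 N
  Ry@4 = +1803.5990 N

1236.214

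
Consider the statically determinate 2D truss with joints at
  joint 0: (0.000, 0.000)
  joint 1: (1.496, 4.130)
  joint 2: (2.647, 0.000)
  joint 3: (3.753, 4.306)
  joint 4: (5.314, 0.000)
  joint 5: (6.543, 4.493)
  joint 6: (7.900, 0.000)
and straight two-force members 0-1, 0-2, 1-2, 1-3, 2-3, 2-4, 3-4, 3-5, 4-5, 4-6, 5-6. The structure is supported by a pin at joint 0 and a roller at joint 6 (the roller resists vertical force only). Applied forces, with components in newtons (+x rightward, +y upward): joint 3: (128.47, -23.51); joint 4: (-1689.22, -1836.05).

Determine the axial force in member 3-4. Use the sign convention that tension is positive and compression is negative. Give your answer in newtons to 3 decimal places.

497.908

N=7 nodes, M=11 members, R=3 reactions → 2N=14, M+R=14
member 0 (0-1): L=4.3926, (cx,cy)=(0.3406,0.9402)
member 1 (0-2): L=2.6470, (cx,cy)=(1.0000,0.0000)
member 2 (1-2): L=4.2874, (cx,cy)=(0.2685,-0.9633)
member 3 (1-3): L=2.2639, (cx,cy)=(0.9970,0.0777)
member 4 (2-3): L=4.4458, (cx,cy)=(0.2488,0.9686)
member 5 (2-4): L=2.6670, (cx,cy)=(1.0000,0.0000)
member 6 (3-4): L=4.5802, (cx,cy)=(0.3408,-0.9401)
member 7 (3-5): L=2.7963, (cx,cy)=(0.9978,0.0669)
member 8 (4-5): L=4.6581, (cx,cy)=(0.2638,0.9646)
member 9 (4-6): L=2.5860, (cx,cy)=(1.0000,0.0000)
member 10 (5-6): L=4.6935, (cx,cy)=(0.2891,-0.9573)
solve A·x = −loads:
  F[0-1] = -577.8796 N (compression)
  F[0-2] = -1363.9398 N (compression)
  F[1-2] = +536.4482 N (tension)
  F[1-3] = -341.8607 N (compression)
  F[2-3] = -533.5289 N (compression)
  F[2-4] = -1087.1949 N (compression)
  F[3-4] = +497.9076 N (tension)
  F[3-5] = -773.4503 N (compression)
  F[4-5] = +1418.2052 N (tension)
  F[4-6] = +397.5340 N (tension)
  F[5-6] = -1374.9499 N (compression)
  Rx@0 = +1560.7500 N
  Ry@0 = +543.3328 N
  Ry@6 = +1316.2272 N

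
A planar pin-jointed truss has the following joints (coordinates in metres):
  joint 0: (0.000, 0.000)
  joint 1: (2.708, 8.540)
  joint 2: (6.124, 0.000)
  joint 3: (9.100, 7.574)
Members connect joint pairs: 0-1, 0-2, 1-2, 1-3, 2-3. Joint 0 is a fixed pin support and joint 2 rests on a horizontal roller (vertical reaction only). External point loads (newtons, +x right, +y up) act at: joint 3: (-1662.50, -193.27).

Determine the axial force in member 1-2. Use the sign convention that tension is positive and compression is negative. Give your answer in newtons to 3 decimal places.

2357.136

N=4 nodes, M=5 members, R=3 reactions → 2N=8, M+R=8
member 0 (0-1): L=8.9591, (cx,cy)=(0.3023,0.9532)
member 1 (0-2): L=6.1240, (cx,cy)=(1.0000,0.0000)
member 2 (1-2): L=9.1979, (cx,cy)=(0.3714,-0.9285)
member 3 (1-3): L=6.4646, (cx,cy)=(0.9888,-0.1494)
member 4 (2-3): L=8.1377, (cx,cy)=(0.3657,0.9307)
solve A·x = −loads:
  F[0-1] = -2058.5026 N (compression)
  F[0-2] = -1040.2895 N (compression)
  F[1-2] = +2357.1363 N (tension)
  F[1-3] = -1514.6347 N (compression)
  F[2-3] = -450.8300 N (compression)
  Rx@0 = +1662.5000 N
  Ry@0 = +1962.2148 N
  Ry@2 = -1768.9448 N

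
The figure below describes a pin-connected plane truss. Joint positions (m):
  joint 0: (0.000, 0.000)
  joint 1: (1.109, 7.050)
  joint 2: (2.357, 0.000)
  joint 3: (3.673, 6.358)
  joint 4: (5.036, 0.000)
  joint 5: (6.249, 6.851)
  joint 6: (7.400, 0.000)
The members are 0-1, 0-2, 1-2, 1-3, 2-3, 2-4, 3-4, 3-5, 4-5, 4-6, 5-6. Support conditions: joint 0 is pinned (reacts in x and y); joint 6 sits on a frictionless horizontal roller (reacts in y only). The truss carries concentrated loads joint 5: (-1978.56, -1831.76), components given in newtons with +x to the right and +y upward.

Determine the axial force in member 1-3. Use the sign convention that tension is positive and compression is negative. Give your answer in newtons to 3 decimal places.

-769.760

N=7 nodes, M=11 members, R=3 reactions → 2N=14, M+R=14
member 0 (0-1): L=7.1367, (cx,cy)=(0.1554,0.9879)
member 1 (0-2): L=2.3570, (cx,cy)=(1.0000,0.0000)
member 2 (1-2): L=7.1596, (cx,cy)=(0.1743,-0.9847)
member 3 (1-3): L=2.6557, (cx,cy)=(0.9655,-0.2606)
member 4 (2-3): L=6.4928, (cx,cy)=(0.2027,0.9792)
member 5 (2-4): L=2.6790, (cx,cy)=(1.0000,0.0000)
member 6 (3-4): L=6.5025, (cx,cy)=(0.2096,-0.9778)
member 7 (3-5): L=2.6228, (cx,cy)=(0.9822,0.1880)
member 8 (4-5): L=6.9576, (cx,cy)=(0.1743,0.9847)
member 9 (4-6): L=2.3640, (cx,cy)=(1.0000,0.0000)
member 10 (5-6): L=6.9470, (cx,cy)=(0.1657,-0.9862)
solve A·x = −loads:
  F[0-1] = -2142.7137 N (compression)
  F[0-2] = -1645.5949 N (compression)
  F[1-2] = +2353.2871 N (tension)
  F[1-3] = -769.7603 N (compression)
  F[2-3] = -2366.3773 N (compression)
  F[2-4] = -755.7565 N (compression)
  F[3-4] = +1849.5545 N (tension)
  F[3-5] = -1639.7230 N (compression)
  F[4-5] = -1836.5930 N (compression)
  F[4-6] = -47.8688 N (compression)
  F[5-6] = +288.9183 N (tension)
  Rx@0 = +1978.5600 N
  Ry@0 = +2116.6852 N
  Ry@6 = -284.9252 N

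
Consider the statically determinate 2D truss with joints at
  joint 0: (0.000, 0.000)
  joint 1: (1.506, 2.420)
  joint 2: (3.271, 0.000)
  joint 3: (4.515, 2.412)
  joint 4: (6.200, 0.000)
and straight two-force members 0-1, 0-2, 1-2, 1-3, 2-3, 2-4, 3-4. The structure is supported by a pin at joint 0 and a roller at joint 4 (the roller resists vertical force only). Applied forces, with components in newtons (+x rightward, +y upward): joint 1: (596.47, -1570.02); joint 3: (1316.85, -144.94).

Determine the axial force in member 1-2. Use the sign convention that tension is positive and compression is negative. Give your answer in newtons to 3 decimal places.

N=5 nodes, M=7 members, R=3 reactions → 2N=10, M+R=10
member 0 (0-1): L=2.8503, (cx,cy)=(0.5284,0.8490)
member 1 (0-2): L=3.2710, (cx,cy)=(1.0000,0.0000)
member 2 (1-2): L=2.9953, (cx,cy)=(0.5893,-0.8079)
member 3 (1-3): L=3.0090, (cx,cy)=(1.0000,-0.0027)
member 4 (2-3): L=2.7139, (cx,cy)=(0.4584,0.8888)
member 5 (2-4): L=2.9290, (cx,cy)=(1.0000,0.0000)
member 6 (3-4): L=2.9423, (cx,cy)=(0.5727,-0.8198)
solve A·x = −loads:
  F[0-1] = -568.8138 N (compression)
  F[0-2] = +2213.8574 N (tension)
  F[1-2] = -1345.1563 N (compression)
  F[1-3] = -104.3569 N (compression)
  F[2-3] = +1222.8407 N (tension)
  F[2-4] = +860.6807 N (tension)
  F[3-4] = -1502.8827 N (compression)
  Rx@0 = -1913.3200 N
  Ry@0 = +482.9352 N
  Ry@4 = +1232.0248 N

-1345.156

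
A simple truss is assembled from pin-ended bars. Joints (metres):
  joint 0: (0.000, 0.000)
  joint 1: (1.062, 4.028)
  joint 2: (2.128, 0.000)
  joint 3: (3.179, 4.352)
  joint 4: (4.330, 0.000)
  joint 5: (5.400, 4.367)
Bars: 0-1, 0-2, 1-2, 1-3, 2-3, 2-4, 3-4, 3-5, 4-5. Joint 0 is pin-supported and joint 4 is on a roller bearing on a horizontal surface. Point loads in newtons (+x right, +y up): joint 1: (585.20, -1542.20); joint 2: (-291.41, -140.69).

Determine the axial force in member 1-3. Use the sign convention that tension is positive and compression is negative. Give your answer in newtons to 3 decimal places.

N=6 nodes, M=9 members, R=3 reactions → 2N=12, M+R=12
member 0 (0-1): L=4.1656, (cx,cy)=(0.2549,0.9670)
member 1 (0-2): L=2.1280, (cx,cy)=(1.0000,0.0000)
member 2 (1-2): L=4.1667, (cx,cy)=(0.2558,-0.9667)
member 3 (1-3): L=2.1417, (cx,cy)=(0.9885,0.1513)
member 4 (2-3): L=4.4771, (cx,cy)=(0.2347,0.9721)
member 5 (2-4): L=2.2020, (cx,cy)=(1.0000,0.0000)
member 6 (3-4): L=4.5016, (cx,cy)=(0.2557,-0.9668)
member 7 (3-5): L=2.2211, (cx,cy)=(1.0000,0.0068)
member 8 (4-5): L=4.4962, (cx,cy)=(0.2380,0.9713)
solve A·x = −loads:
  F[0-1] = -714.7313 N (compression)
  F[0-2] = +476.0052 N (tension)
  F[1-2] = -962.8799 N (compression)
  F[1-3] = -527.1396 N (compression)
  F[2-3] = +1102.3281 N (tension)
  F[2-4] = +262.3011 N (tension)
  F[3-4] = -1025.8760 N (compression)
  F[3-5] = +0.0000 N (tension)
  F[4-5] = +0.0000 N (tension)
  Rx@0 = -293.7900 N
  Ry@0 = +691.1139 N
  Ry@4 = +991.7761 N

-527.140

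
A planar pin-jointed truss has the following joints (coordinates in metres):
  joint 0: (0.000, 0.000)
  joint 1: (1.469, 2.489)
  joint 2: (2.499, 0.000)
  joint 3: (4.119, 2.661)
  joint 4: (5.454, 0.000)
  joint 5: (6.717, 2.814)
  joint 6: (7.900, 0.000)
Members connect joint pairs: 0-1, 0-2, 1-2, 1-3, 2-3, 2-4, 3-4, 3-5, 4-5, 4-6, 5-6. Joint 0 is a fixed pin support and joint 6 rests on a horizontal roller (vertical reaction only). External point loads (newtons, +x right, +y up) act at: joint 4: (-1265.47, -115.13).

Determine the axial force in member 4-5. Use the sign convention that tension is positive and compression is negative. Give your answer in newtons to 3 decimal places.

N=7 nodes, M=11 members, R=3 reactions → 2N=14, M+R=14
member 0 (0-1): L=2.8902, (cx,cy)=(0.5083,0.8612)
member 1 (0-2): L=2.4990, (cx,cy)=(1.0000,0.0000)
member 2 (1-2): L=2.6937, (cx,cy)=(0.3824,-0.9240)
member 3 (1-3): L=2.6556, (cx,cy)=(0.9979,0.0648)
member 4 (2-3): L=3.1153, (cx,cy)=(0.5200,0.8542)
member 5 (2-4): L=2.9550, (cx,cy)=(1.0000,0.0000)
member 6 (3-4): L=2.9771, (cx,cy)=(0.4484,-0.8938)
member 7 (3-5): L=2.6025, (cx,cy)=(0.9983,0.0588)
member 8 (4-5): L=3.0844, (cx,cy)=(0.4095,0.9123)
member 9 (4-6): L=2.4460, (cx,cy)=(1.0000,0.0000)
member 10 (5-6): L=3.0526, (cx,cy)=(0.3875,-0.9219)
solve A·x = −loads:
  F[0-1] = -41.3920 N (compression)
  F[0-2] = -1244.4315 N (compression)
  F[1-2] = +36.1300 N (tension)
  F[1-3] = -34.9270 N (compression)
  F[2-3] = -39.0844 N (compression)
  F[2-4] = -1210.2921 N (compression)
  F[3-4] = +35.2054 N (tension)
  F[3-5] = -71.0877 N (compression)
  F[4-5] = +91.7030 N (tension)
  F[4-6] = +33.4147 N (tension)
  F[5-6] = -86.2215 N (compression)
  Rx@0 = +1265.4700 N
  Ry@0 = +35.6466 N
  Ry@6 = +79.4834 N

91.703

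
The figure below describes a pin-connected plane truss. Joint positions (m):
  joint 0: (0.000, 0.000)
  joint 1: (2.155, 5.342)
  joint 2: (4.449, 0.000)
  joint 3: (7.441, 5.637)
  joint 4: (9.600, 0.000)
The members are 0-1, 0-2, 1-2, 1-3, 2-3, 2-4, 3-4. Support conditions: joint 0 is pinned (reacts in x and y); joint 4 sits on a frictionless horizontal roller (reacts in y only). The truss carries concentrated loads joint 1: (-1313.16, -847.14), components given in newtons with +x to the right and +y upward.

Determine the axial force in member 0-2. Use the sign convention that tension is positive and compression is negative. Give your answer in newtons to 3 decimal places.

N=5 nodes, M=7 members, R=3 reactions → 2N=10, M+R=10
member 0 (0-1): L=5.7603, (cx,cy)=(0.3741,0.9274)
member 1 (0-2): L=4.4490, (cx,cy)=(1.0000,0.0000)
member 2 (1-2): L=5.8137, (cx,cy)=(0.3946,-0.9189)
member 3 (1-3): L=5.2942, (cx,cy)=(0.9984,0.0557)
member 4 (2-3): L=6.3818, (cx,cy)=(0.4688,0.8833)
member 5 (2-4): L=5.1510, (cx,cy)=(1.0000,0.0000)
member 6 (3-4): L=6.0363, (cx,cy)=(0.3577,-0.9338)
solve A·x = −loads:
  F[0-1] = -1496.3540 N (compression)
  F[0-2] = -753.3548 N (compression)
  F[1-2] = +619.2033 N (tension)
  F[1-3] = +509.8194 N (tension)
  F[2-3] = -644.1400 N (compression)
  F[2-4] = -207.0348 N (compression)
  F[3-4] = +578.8450 N (tension)
  Rx@0 = +1313.1600 N
  Ry@0 = +1387.6935 N
  Ry@4 = -540.5535 N

-753.355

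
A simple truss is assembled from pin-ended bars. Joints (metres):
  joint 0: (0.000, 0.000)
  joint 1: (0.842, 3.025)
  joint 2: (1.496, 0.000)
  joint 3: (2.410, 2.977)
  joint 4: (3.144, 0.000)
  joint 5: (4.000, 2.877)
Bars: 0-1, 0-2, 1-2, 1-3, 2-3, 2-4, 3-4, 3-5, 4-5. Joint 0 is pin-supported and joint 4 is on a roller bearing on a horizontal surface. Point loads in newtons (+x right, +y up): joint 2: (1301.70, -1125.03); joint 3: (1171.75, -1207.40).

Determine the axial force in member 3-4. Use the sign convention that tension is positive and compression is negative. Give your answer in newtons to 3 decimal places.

N=6 nodes, M=9 members, R=3 reactions → 2N=12, M+R=12
member 0 (0-1): L=3.1400, (cx,cy)=(0.2682,0.9634)
member 1 (0-2): L=1.4960, (cx,cy)=(1.0000,0.0000)
member 2 (1-2): L=3.0949, (cx,cy)=(0.2113,-0.9774)
member 3 (1-3): L=1.5687, (cx,cy)=(0.9995,-0.0306)
member 4 (2-3): L=3.1141, (cx,cy)=(0.2935,0.9560)
member 5 (2-4): L=1.6480, (cx,cy)=(1.0000,0.0000)
member 6 (3-4): L=3.0662, (cx,cy)=(0.2394,-0.9709)
member 7 (3-5): L=1.5931, (cx,cy)=(0.9980,-0.0628)
member 8 (4-5): L=3.0016, (cx,cy)=(0.2852,0.9585)
solve A·x = −loads:
  F[0-1] = +246.9642 N (tension)
  F[0-2] = +2407.2258 N (tension)
  F[1-2] = -247.1260 N (compression)
  F[1-3] = +118.5014 N (tension)
  F[2-3] = +1429.5329 N (tension)
  F[2-4] = +633.7375 N (tension)
  F[3-4] = -2647.3231 N (compression)
  F[3-5] = -0.0000 N (compression)
  F[4-5] = +0.0000 N (tension)
  Rx@0 = -2473.4500 N
  Ry@0 = -237.9194 N
  Ry@4 = +2570.3494 N

-2647.323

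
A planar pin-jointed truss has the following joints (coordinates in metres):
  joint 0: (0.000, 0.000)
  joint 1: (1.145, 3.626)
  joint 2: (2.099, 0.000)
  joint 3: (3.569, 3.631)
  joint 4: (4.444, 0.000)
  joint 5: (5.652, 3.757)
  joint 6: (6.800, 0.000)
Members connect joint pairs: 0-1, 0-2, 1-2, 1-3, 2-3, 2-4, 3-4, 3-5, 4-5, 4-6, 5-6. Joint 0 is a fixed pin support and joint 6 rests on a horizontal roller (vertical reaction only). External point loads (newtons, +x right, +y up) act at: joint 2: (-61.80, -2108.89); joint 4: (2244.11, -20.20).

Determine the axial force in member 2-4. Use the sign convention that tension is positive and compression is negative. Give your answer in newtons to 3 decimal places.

2830.242

N=7 nodes, M=11 members, R=3 reactions → 2N=14, M+R=14
member 0 (0-1): L=3.8025, (cx,cy)=(0.3011,0.9536)
member 1 (0-2): L=2.0990, (cx,cy)=(1.0000,0.0000)
member 2 (1-2): L=3.7494, (cx,cy)=(0.2544,-0.9671)
member 3 (1-3): L=2.4240, (cx,cy)=(1.0000,0.0021)
member 4 (2-3): L=3.9173, (cx,cy)=(0.3753,0.9269)
member 5 (2-4): L=2.3450, (cx,cy)=(1.0000,0.0000)
member 6 (3-4): L=3.7349, (cx,cy)=(0.2343,-0.9722)
member 7 (3-5): L=2.0868, (cx,cy)=(0.9982,0.0604)
member 8 (4-5): L=3.9464, (cx,cy)=(0.3061,0.9520)
member 9 (4-6): L=2.3560, (cx,cy)=(1.0000,0.0000)
member 10 (5-6): L=3.9285, (cx,cy)=(0.2922,-0.9563)
solve A·x = −loads:
  F[0-1] = -1536.2254 N (compression)
  F[0-2] = +2644.8963 N (tension)
  F[1-2] = +1512.9701 N (tension)
  F[1-3] = -847.5494 N (compression)
  F[2-3] = +696.6240 N (tension)
  F[2-4] = +2830.2420 N (tension)
  F[3-4] = -688.8292 N (compression)
  F[3-5] = -425.5336 N (compression)
  F[4-5] = +724.6426 N (tension)
  F[4-6] = +202.9445 N (tension)
  F[5-6] = -694.4804 N (compression)
  Rx@0 = -2182.3100 N
  Ry@0 = +1464.9240 N
  Ry@6 = +664.1660 N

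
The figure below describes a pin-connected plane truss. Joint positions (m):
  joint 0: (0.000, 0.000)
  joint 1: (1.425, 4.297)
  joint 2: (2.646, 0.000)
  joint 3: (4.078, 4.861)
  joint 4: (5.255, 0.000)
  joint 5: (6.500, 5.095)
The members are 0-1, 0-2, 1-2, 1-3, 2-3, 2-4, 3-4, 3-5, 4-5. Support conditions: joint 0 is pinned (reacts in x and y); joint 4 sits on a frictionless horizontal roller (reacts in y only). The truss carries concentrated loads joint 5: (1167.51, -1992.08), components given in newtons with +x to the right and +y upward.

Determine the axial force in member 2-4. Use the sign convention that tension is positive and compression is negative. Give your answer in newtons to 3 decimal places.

-178.054

N=6 nodes, M=9 members, R=3 reactions → 2N=12, M+R=12
member 0 (0-1): L=4.5271, (cx,cy)=(0.3148,0.9492)
member 1 (0-2): L=2.6460, (cx,cy)=(1.0000,0.0000)
member 2 (1-2): L=4.4671, (cx,cy)=(0.2733,-0.9619)
member 3 (1-3): L=2.7123, (cx,cy)=(0.9781,0.2079)
member 4 (2-3): L=5.0675, (cx,cy)=(0.2826,0.9592)
member 5 (2-4): L=2.6090, (cx,cy)=(1.0000,0.0000)
member 6 (3-4): L=5.0015, (cx,cy)=(0.2353,-0.9719)
member 7 (3-5): L=2.4333, (cx,cy)=(0.9954,0.0962)
member 8 (4-5): L=5.2449, (cx,cy)=(0.2374,0.9714)
solve A·x = −loads:
  F[0-1] = +1689.8172 N (tension)
  F[0-2] = +635.6071 N (tension)
  F[1-2] = -1461.5723 N (compression)
  F[1-3] = +952.2106 N (tension)
  F[2-3] = +1465.6513 N (tension)
  F[2-4] = -178.0544 N (compression)
  F[3-4] = -1481.8453 N (compression)
  F[3-5] = +1702.1778 N (tension)
  F[4-5] = -2219.2006 N (compression)
  Rx@0 = -1167.5100 N
  Ry@0 = -1603.9207 N
  Ry@4 = +3596.0007 N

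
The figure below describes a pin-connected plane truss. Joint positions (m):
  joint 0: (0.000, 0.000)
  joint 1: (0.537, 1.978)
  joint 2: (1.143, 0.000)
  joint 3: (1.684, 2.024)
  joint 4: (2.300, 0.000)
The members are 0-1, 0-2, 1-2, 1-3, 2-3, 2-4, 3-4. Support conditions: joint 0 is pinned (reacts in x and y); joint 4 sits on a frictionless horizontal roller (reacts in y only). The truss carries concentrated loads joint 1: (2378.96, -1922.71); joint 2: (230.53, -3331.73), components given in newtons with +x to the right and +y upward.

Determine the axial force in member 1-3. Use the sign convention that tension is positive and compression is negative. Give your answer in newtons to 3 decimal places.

-2400.254

N=5 nodes, M=7 members, R=3 reactions → 2N=10, M+R=10
member 0 (0-1): L=2.0496, (cx,cy)=(0.2620,0.9651)
member 1 (0-2): L=1.1430, (cx,cy)=(1.0000,0.0000)
member 2 (1-2): L=2.0687, (cx,cy)=(0.2929,-0.9561)
member 3 (1-3): L=1.1479, (cx,cy)=(0.9992,0.0401)
member 4 (2-3): L=2.0951, (cx,cy)=(0.2582,0.9661)
member 5 (2-4): L=1.1570, (cx,cy)=(1.0000,0.0000)
member 6 (3-4): L=2.1157, (cx,cy)=(0.2912,-0.9567)
solve A·x = −loads:
  F[0-1] = -1143.8566 N (compression)
  F[0-2] = +2909.1834 N (tension)
  F[1-2] = -956.9745 N (compression)
  F[1-3] = -2400.2541 N (compression)
  F[2-3] = +4395.8128 N (tension)
  F[2-4] = +1263.2083 N (tension)
  F[3-4] = -4338.5124 N (compression)
  Rx@0 = -2609.4900 N
  Ry@0 = +1103.8985 N
  Ry@4 = +4150.5415 N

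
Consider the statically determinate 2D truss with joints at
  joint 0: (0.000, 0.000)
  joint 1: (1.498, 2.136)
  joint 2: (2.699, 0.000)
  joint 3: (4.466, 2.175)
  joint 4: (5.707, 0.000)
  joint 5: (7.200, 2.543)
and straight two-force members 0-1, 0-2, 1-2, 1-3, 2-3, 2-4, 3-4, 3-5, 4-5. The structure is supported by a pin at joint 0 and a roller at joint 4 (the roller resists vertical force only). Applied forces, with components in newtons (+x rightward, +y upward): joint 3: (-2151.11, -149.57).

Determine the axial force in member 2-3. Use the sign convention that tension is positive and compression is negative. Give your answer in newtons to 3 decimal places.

N=6 nodes, M=9 members, R=3 reactions → 2N=12, M+R=12
member 0 (0-1): L=2.6089, (cx,cy)=(0.5742,0.8187)
member 1 (0-2): L=2.6990, (cx,cy)=(1.0000,0.0000)
member 2 (1-2): L=2.4505, (cx,cy)=(0.4901,-0.8717)
member 3 (1-3): L=2.9683, (cx,cy)=(0.9999,0.0131)
member 4 (2-3): L=2.8023, (cx,cy)=(0.6306,0.7761)
member 5 (2-4): L=3.0080, (cx,cy)=(1.0000,0.0000)
member 6 (3-4): L=2.5041, (cx,cy)=(0.4956,-0.8686)
member 7 (3-5): L=2.7587, (cx,cy)=(0.9911,0.1334)
member 8 (4-5): L=2.9489, (cx,cy)=(0.5063,0.8624)
solve A·x = −loads:
  F[0-1] = -1041.0496 N (compression)
  F[0-2] = -1553.3576 N (compression)
  F[1-2] = +961.7112 N (tension)
  F[1-3] = -1069.1853 N (compression)
  F[2-3] = -1080.0635 N (compression)
  F[2-4] = -400.9804 N (compression)
  F[3-4] = +809.1138 N (tension)
  F[3-5] = -0.0000 N (compression)
  F[4-5] = +0.0000 N (tension)
  Rx@0 = +2151.1100 N
  Ry@0 = +852.3358 N
  Ry@4 = -702.7658 N

-1080.064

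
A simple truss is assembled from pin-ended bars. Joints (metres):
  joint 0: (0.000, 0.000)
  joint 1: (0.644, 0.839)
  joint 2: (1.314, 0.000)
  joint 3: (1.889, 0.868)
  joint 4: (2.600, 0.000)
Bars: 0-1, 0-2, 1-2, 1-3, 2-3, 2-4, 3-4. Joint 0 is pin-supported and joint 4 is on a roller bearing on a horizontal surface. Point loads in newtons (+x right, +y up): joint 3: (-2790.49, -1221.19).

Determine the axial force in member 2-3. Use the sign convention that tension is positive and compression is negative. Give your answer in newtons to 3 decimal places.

-1463.667

N=5 nodes, M=7 members, R=3 reactions → 2N=10, M+R=10
member 0 (0-1): L=1.0577, (cx,cy)=(0.6089,0.7933)
member 1 (0-2): L=1.3140, (cx,cy)=(1.0000,0.0000)
member 2 (1-2): L=1.0737, (cx,cy)=(0.6240,-0.7814)
member 3 (1-3): L=1.2453, (cx,cy)=(0.9997,0.0233)
member 4 (2-3): L=1.0412, (cx,cy)=(0.5523,0.8337)
member 5 (2-4): L=1.2860, (cx,cy)=(1.0000,0.0000)
member 6 (3-4): L=1.1220, (cx,cy)=(0.6337,-0.7736)
solve A·x = −loads:
  F[0-1] = -1595.3771 N (compression)
  F[0-2] = -1819.0840 N (compression)
  F[1-2] = +1561.5521 N (tension)
  F[1-3] = -1946.3631 N (compression)
  F[2-3] = -1463.6668 N (compression)
  F[2-4] = -36.3305 N (compression)
  F[3-4] = +57.3331 N (tension)
  Rx@0 = +2790.4900 N
  Ry@0 = +1265.5429 N
  Ry@4 = -44.3528 N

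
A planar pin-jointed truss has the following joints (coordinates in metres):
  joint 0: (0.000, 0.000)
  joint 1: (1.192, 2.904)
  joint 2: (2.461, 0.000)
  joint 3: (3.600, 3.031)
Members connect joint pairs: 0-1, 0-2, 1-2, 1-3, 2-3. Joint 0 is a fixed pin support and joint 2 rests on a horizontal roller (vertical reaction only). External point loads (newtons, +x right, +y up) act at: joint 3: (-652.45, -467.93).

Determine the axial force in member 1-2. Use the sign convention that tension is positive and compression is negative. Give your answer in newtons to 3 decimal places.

N=4 nodes, M=5 members, R=3 reactions → 2N=8, M+R=8
member 0 (0-1): L=3.1391, (cx,cy)=(0.3797,0.9251)
member 1 (0-2): L=2.4610, (cx,cy)=(1.0000,0.0000)
member 2 (1-2): L=3.1692, (cx,cy)=(0.4004,-0.9163)
member 3 (1-3): L=2.4113, (cx,cy)=(0.9986,0.0527)
member 4 (2-3): L=3.2379, (cx,cy)=(0.3518,0.9361)
solve A·x = −loads:
  F[0-1] = -634.5247 N (compression)
  F[0-2] = -411.5057 N (compression)
  F[1-2] = +612.6100 N (tension)
  F[1-3] = -486.9224 N (compression)
  F[2-3] = -472.4823 N (compression)
  Rx@0 = +652.4500 N
  Ry@0 = +586.9987 N
  Ry@2 = -119.0687 N

612.610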